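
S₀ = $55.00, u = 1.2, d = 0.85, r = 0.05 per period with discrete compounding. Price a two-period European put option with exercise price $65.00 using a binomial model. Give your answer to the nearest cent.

$8.16

Risk-neutral probability p = (1 + 0.05 − 0.85)/(1.2 − 0.85) = 0.2000/0.3500 = 0.5714
Terminal stock prices: S_uu = 79.2, S_ud = 56.1, S_dd = 39.74
Terminal payoffs (K − S): max(-14.2, 0) = 0, max(8.9, 0) = 8.9, max(25.26, 0) = 25.26
Node u (S = 66): V_u = 1/1.05·[0.5714·0.0000 + 0.4286·8.9000] = 3.6327
Node d (S = 46.75): V_d = 1/1.05·[0.5714·8.9000 + 0.4286·25.2625] = 15.1548
Node 0 (S = 55): V_0 = 1/1.05·[0.5714·3.6327 + 0.4286·15.1548] = 8.1626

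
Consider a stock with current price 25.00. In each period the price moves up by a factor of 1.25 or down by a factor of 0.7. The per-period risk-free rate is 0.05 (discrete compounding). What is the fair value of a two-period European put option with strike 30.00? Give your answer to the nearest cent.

Risk-neutral probability p = (1 + 0.05 − 0.7)/(1.25 − 0.7) = 0.3500/0.5500 = 0.6364
Terminal stock prices: S_uu = 39.06, S_ud = 21.88, S_dd = 12.25
Terminal payoffs (K − S): max(-9.062, 0) = 0, max(8.125, 0) = 8.125, max(17.75, 0) = 17.75
Node u (S = 31.25): V_u = 1/1.05·[0.6364·0.0000 + 0.3636·8.1250] = 2.8139
Node d (S = 17.5): V_d = 1/1.05·[0.6364·8.1250 + 0.3636·17.7500] = 11.0714
Node 0 (S = 25): V_0 = 1/1.05·[0.6364·2.8139 + 0.3636·11.0714] = 5.5396

5.54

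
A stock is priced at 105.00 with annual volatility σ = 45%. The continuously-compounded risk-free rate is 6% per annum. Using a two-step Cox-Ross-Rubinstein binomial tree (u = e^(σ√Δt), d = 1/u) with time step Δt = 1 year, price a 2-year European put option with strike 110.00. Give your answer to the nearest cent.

19.88

CRR parameters: u = e^(σ√Δt) = e^(0.45·√1) = 1.5683, d = 1/u = 0.6376
Per-period rate: rΔt = 0.06·1 = 0.06, so R = e^0.06 = 1.0618
Risk-neutral probability p = (e^0.06 − 0.6376)/(1.5683 − 0.6376) = 0.4242/0.9307 = 0.4558
Terminal stock prices: S_uu = 258.3, S_ud = 105, S_dd = 42.69
Terminal payoffs (K − S): max(-148.3, 0) = 0, max(5, 0) = 5, max(67.31, 0) = 67.31
Node u (S = 164.7): V_u = e^(−0.06)·[0.4558·0.0000 + 0.5442·5.0000] = 2.5625
Node d (S = 66.95): V_d = e^(−0.06)·[0.4558·5.0000 + 0.5442·67.3102] = 36.6431
Node 0 (S = 105): V_0 = e^(−0.06)·[0.4558·2.5625 + 0.5442·36.6431] = 19.8798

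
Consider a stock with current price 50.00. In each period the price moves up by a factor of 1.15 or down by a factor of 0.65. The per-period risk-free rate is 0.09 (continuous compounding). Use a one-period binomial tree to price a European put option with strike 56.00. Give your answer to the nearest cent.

Risk-neutral probability p = (e^0.09 − 0.65)/(1.15 − 0.65) = 0.4442/0.5000 = 0.8883
Terminal stock prices: S_u = 57.5, S_d = 32.5
Terminal payoffs (K − S): max(-1.5, 0) = 0, max(23.5, 0) = 23.5
Node 0 (S = 50): V_0 = e^(−0.09)·[0.8883·0.0000 + 0.1117·23.5000] = 2.3980

2.40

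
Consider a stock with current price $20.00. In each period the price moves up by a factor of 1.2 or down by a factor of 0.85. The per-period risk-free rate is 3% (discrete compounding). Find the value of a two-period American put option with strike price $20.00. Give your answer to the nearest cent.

Risk-neutral probability p = (1 + 0.03 − 0.85)/(1.2 − 0.85) = 0.1800/0.3500 = 0.5143
Terminal stock prices: S_uu = 28.8, S_ud = 20.4, S_dd = 14.45
Terminal payoffs (K − S): max(-8.8, 0) = 0, max(-0.4, 0) = 0, max(5.55, 0) = 5.55
Node u (S = 24): continuation = 1/1.03·[0.5143·0.0000 + 0.4857·0.0000] = 0.0000; exercise value = 0.0000 ≤ continuation, so V_u = 0.0000
Node d (S = 17): continuation = 1/1.03·[0.5143·0.0000 + 0.4857·5.5500] = 2.6172; exercise value = 3.0000 > continuation, so V_d = 3.0000 (exercise)
Node 0 (S = 20): continuation = 1/1.03·[0.5143·0.0000 + 0.4857·3.0000] = 1.4147; exercise value = 0.0000 ≤ continuation, so V_0 = 1.4147

$1.41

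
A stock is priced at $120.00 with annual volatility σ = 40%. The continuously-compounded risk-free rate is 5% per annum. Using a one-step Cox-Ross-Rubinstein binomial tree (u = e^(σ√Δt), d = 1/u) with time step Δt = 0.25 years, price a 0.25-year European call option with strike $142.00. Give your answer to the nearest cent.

$2.17

CRR parameters: u = e^(σ√Δt) = e^(0.4·√0.25) = 1.2214, d = 1/u = 0.8187
Per-period rate: rΔt = 0.05·0.25 = 0.0125, so R = e^0.0125 = 1.0126
Risk-neutral probability p = (e^0.0125 − 0.8187)/(1.2214 − 0.8187) = 0.1938/0.4027 = 0.4814
Terminal stock prices: S_u = 146.6, S_d = 98.25
Terminal payoffs (S − K): max(4.568, 0) = 4.568, max(-43.75, 0) = 0
Node 0 (S = 120): V_0 = e^(−0.0125)·[0.4814·4.5683 + 0.5186·0.0000] = 2.1719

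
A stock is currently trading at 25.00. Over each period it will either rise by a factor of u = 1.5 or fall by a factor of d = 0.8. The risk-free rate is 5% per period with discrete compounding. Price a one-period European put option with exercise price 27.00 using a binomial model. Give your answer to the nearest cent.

Risk-neutral probability p = (1 + 0.05 − 0.8)/(1.5 − 0.8) = 0.2500/0.7000 = 0.3571
Terminal stock prices: S_u = 37.5, S_d = 20
Terminal payoffs (K − S): max(-10.5, 0) = 0, max(7, 0) = 7
Node 0 (S = 25): V_0 = 1/1.05·[0.3571·0.0000 + 0.6429·7.0000] = 4.2857

4.29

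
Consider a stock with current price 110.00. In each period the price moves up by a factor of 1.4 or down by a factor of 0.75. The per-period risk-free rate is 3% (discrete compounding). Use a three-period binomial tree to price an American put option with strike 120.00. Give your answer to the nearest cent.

Risk-neutral probability p = (1 + 0.03 − 0.75)/(1.4 − 0.75) = 0.2800/0.6500 = 0.4308
Terminal stock prices: S_uuu = 301.8, S_uud = 161.7, S_udd = 86.62, S_ddd = 46.41
Terminal payoffs (K − S): max(-181.8, 0) = 0, max(-41.7, 0) = 0, max(33.38, 0) = 33.38, max(73.59, 0) = 73.59
Node uu (S = 215.6): continuation = 1/1.03·[0.4308·0.0000 + 0.5692·0.0000] = 0.0000; exercise value = 0.0000 ≤ continuation, so V_uu = 0.0000
Node ud (S = 115.5): continuation = 1/1.03·[0.4308·0.0000 + 0.5692·33.3750] = 18.4447; exercise value = 4.5000 ≤ continuation, so V_ud = 18.4447
Node dd (S = 61.88): continuation = 1/1.03·[0.4308·33.3750 + 0.5692·73.5938] = 54.6299; exercise value = 58.1250 > continuation, so V_dd = 58.1250 (exercise)
Node u (S = 154): continuation = 1/1.03·[0.4308·0.0000 + 0.5692·18.4447] = 10.1935; exercise value = 0.0000 ≤ continuation, so V_u = 10.1935
Node d (S = 82.5): continuation = 1/1.03·[0.4308·18.4447 + 0.5692·58.1250] = 39.8369; exercise value = 37.5000 ≤ continuation, so V_d = 39.8369
Node 0 (S = 110): continuation = 1/1.03·[0.4308·10.1935 + 0.5692·39.8369] = 26.2790; exercise value = 10.0000 ≤ continuation, so V_0 = 26.2790

26.28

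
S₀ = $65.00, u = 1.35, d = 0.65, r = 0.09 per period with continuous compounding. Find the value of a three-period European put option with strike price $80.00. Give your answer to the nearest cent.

Risk-neutral probability p = (e^0.09 − 0.65)/(1.35 − 0.65) = 0.4442/0.7000 = 0.6345
Terminal stock prices: S_uuu = 159.9, S_uud = 77, S_udd = 37.07, S_ddd = 17.85
Terminal payoffs (K − S): max(-79.92, 0) = 0, max(2.999, 0) = 2.999, max(42.93, 0) = 42.93, max(62.15, 0) = 62.15
Node uu (S = 118.5): V_uu = e^(−0.09)·[0.6345·0.0000 + 0.3655·2.9994] = 1.0018
Node ud (S = 57.04): V_ud = e^(−0.09)·[0.6345·2.9994 + 0.3655·42.9256] = 16.0770
Node dd (S = 27.46): V_dd = e^(−0.09)·[0.6345·42.9256 + 0.3655·62.1494] = 45.6520
Node u (S = 87.75): V_u = e^(−0.09)·[0.6345·1.0018 + 0.3655·16.0770] = 5.9509
Node d (S = 42.25): V_d = e^(−0.09)·[0.6345·16.0770 + 0.3655·45.6520] = 24.5716
Node 0 (S = 65): V_0 = e^(−0.09)·[0.6345·5.9509 + 0.3655·24.5716] = 11.6582

$11.66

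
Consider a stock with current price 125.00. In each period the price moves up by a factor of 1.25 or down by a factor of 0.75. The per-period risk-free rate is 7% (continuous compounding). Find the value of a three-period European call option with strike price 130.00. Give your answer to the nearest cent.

30.75

Risk-neutral probability p = (e^0.07 − 0.75)/(1.25 − 0.75) = 0.3225/0.5000 = 0.6450
Terminal stock prices: S_uuu = 244.1, S_uud = 146.5, S_udd = 87.89, S_ddd = 52.73
Terminal payoffs (S − K): max(114.1, 0) = 114.1, max(16.48, 0) = 16.48, max(-42.11, 0) = 0, max(-77.27, 0) = 0
Node uu (S = 195.3): V_uu = e^(−0.07)·[0.6450·114.1406 + 0.3550·16.4844] = 74.1013
Node ud (S = 117.2): V_ud = e^(−0.07)·[0.6450·16.4844 + 0.3550·0.0000] = 9.9139
Node dd (S = 70.31): V_dd = e^(−0.07)·[0.6450·0.0000 + 0.3550·0.0000] = 0.0000
Node u (S = 156.2): V_u = e^(−0.07)·[0.6450·74.1013 + 0.3550·9.9139] = 47.8465
Node d (S = 93.75): V_d = e^(−0.07)·[0.6450·9.9139 + 0.3550·0.0000] = 5.9623
Node 0 (S = 125): V_0 = e^(−0.07)·[0.6450·47.8465 + 0.3550·5.9623] = 30.7488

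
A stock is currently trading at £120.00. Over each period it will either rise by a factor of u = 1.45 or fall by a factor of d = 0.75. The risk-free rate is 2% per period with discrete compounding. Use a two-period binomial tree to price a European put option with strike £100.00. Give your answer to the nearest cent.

£11.79

Risk-neutral probability p = (1 + 0.02 − 0.75)/(1.45 − 0.75) = 0.2700/0.7000 = 0.3857
Terminal stock prices: S_uu = 252.3, S_ud = 130.5, S_dd = 67.5
Terminal payoffs (K − S): max(-152.3, 0) = 0, max(-30.5, 0) = 0, max(32.5, 0) = 32.5
Node u (S = 174): V_u = 1/1.02·[0.3857·0.0000 + 0.6143·0.0000] = 0.0000
Node d (S = 90): V_d = 1/1.02·[0.3857·0.0000 + 0.6143·32.5000] = 19.5728
Node 0 (S = 120): V_0 = 1/1.02·[0.3857·0.0000 + 0.6143·19.5728] = 11.7876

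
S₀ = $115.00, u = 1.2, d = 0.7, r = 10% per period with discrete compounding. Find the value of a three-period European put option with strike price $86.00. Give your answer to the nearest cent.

Risk-neutral probability p = (1 + 0.1 − 0.7)/(1.2 − 0.7) = 0.4000/0.5000 = 0.8000
Terminal stock prices: S_uuu = 198.7, S_uud = 115.9, S_udd = 67.62, S_ddd = 39.44
Terminal payoffs (K − S): max(-112.7, 0) = 0, max(-29.92, 0) = 0, max(18.38, 0) = 18.38, max(46.56, 0) = 46.56
Node uu (S = 165.6): V_uu = 1/1.1·[0.8000·0.0000 + 0.2000·0.0000] = 0.0000
Node ud (S = 96.6): V_ud = 1/1.1·[0.8000·0.0000 + 0.2000·18.3800] = 3.3418
Node dd (S = 56.35): V_dd = 1/1.1·[0.8000·18.3800 + 0.2000·46.5550] = 21.8318
Node u (S = 138): V_u = 1/1.1·[0.8000·0.0000 + 0.2000·3.3418] = 0.6076
Node d (S = 80.5): V_d = 1/1.1·[0.8000·3.3418 + 0.2000·21.8318] = 6.3998
Node 0 (S = 115): V_0 = 1/1.1·[0.8000·0.6076 + 0.2000·6.3998] = 1.6055

$1.61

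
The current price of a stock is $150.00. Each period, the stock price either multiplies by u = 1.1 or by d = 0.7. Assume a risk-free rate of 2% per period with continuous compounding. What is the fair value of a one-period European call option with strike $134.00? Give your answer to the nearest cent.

Risk-neutral probability p = (e^0.02 − 0.7)/(1.1 − 0.7) = 0.3202/0.4000 = 0.8005
Terminal stock prices: S_u = 165, S_d = 105
Terminal payoffs (S − K): max(31, 0) = 31, max(-29, 0) = 0
Node 0 (S = 150): V_0 = e^(−0.02)·[0.8005·31.0000 + 0.1995·0.0000] = 24.3242

$24.32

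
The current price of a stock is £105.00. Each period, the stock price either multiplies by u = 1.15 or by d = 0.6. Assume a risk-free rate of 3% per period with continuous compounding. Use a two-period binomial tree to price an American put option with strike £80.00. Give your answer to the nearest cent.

£4.80

Risk-neutral probability p = (e^0.03 − 0.6)/(1.15 − 0.6) = 0.4305/0.5500 = 0.7826
Terminal stock prices: S_uu = 138.9, S_ud = 72.45, S_dd = 37.8
Terminal payoffs (K − S): max(-58.86, 0) = 0, max(7.55, 0) = 7.55, max(42.2, 0) = 42.2
Node u (S = 120.7): continuation = e^(−0.03)·[0.7826·0.0000 + 0.2174·7.5500] = 1.5925; exercise value = 0.0000 ≤ continuation, so V_u = 1.5925
Node d (S = 63): continuation = e^(−0.03)·[0.7826·7.5500 + 0.2174·42.2000] = 14.6356; exercise value = 17.0000 > continuation, so V_d = 17.0000 (exercise)
Node 0 (S = 105): continuation = e^(−0.03)·[0.7826·1.5925 + 0.2174·17.0000] = 4.7954; exercise value = 0.0000 ≤ continuation, so V_0 = 4.7954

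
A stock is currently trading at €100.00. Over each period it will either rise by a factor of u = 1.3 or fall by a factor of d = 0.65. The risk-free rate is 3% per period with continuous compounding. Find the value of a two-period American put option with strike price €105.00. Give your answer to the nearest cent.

€20.78

Risk-neutral probability p = (e^0.03 − 0.65)/(1.3 − 0.65) = 0.3805/0.6500 = 0.5853
Terminal stock prices: S_uu = 169, S_ud = 84.5, S_dd = 42.25
Terminal payoffs (K − S): max(-64, 0) = 0, max(20.5, 0) = 20.5, max(62.75, 0) = 62.75
Node u (S = 130): continuation = e^(−0.03)·[0.5853·0.0000 + 0.4147·20.5000] = 8.2498; exercise value = 0.0000 ≤ continuation, so V_u = 8.2498
Node d (S = 65): continuation = e^(−0.03)·[0.5853·20.5000 + 0.4147·62.7500] = 36.8968; exercise value = 40.0000 > continuation, so V_d = 40.0000 (exercise)
Node 0 (S = 100): continuation = e^(−0.03)·[0.5853·8.2498 + 0.4147·40.0000] = 20.7832; exercise value = 5.0000 ≤ continuation, so V_0 = 20.7832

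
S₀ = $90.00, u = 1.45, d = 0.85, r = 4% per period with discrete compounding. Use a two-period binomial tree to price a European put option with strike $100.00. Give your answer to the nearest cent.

Risk-neutral probability p = (1 + 0.04 − 0.85)/(1.45 − 0.85) = 0.1900/0.6000 = 0.3167
Terminal stock prices: S_uu = 189.2, S_ud = 110.9, S_dd = 65.02
Terminal payoffs (K − S): max(-89.22, 0) = 0, max(-10.92, 0) = 0, max(34.98, 0) = 34.98
Node u (S = 130.5): V_u = 1/1.04·[0.3167·0.0000 + 0.6833·0.0000] = 0.0000
Node d (S = 76.5): V_d = 1/1.04·[0.3167·0.0000 + 0.6833·34.9750] = 22.9804
Node 0 (S = 90): V_0 = 1/1.04·[0.3167·0.0000 + 0.6833·22.9804] = 15.0993

$15.10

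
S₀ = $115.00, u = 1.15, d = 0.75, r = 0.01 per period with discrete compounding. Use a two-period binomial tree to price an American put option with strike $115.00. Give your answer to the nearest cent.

Risk-neutral probability p = (1 + 0.01 − 0.75)/(1.15 − 0.75) = 0.2600/0.4000 = 0.6500
Terminal stock prices: S_uu = 152.1, S_ud = 99.19, S_dd = 64.69
Terminal payoffs (K − S): max(-37.09, 0) = 0, max(15.81, 0) = 15.81, max(50.31, 0) = 50.31
Node u (S = 132.2): continuation = 1/1.01·[0.6500·0.0000 + 0.3500·15.8125] = 5.4796; exercise value = 0.0000 ≤ continuation, so V_u = 5.4796
Node d (S = 86.25): continuation = 1/1.01·[0.6500·15.8125 + 0.3500·50.3125] = 27.6114; exercise value = 28.7500 > continuation, so V_d = 28.7500 (exercise)
Node 0 (S = 115): continuation = 1/1.01·[0.6500·5.4796 + 0.3500·28.7500] = 13.4893; exercise value = 0.0000 ≤ continuation, so V_0 = 13.4893

$13.49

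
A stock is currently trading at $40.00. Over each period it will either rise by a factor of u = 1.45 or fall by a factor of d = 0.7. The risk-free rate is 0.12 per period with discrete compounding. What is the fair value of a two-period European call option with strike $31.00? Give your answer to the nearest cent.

$17.05

Risk-neutral probability p = (1 + 0.12 − 0.7)/(1.45 − 0.7) = 0.4200/0.7500 = 0.5600
Terminal stock prices: S_uu = 84.1, S_ud = 40.6, S_dd = 19.6
Terminal payoffs (S − K): max(53.1, 0) = 53.1, max(9.6, 0) = 9.6, max(-11.4, 0) = 0
Node u (S = 58): V_u = 1/1.12·[0.5600·53.1000 + 0.4400·9.6000] = 30.3214
Node d (S = 28): V_d = 1/1.12·[0.5600·9.6000 + 0.4400·0.0000] = 4.8000
Node 0 (S = 40): V_0 = 1/1.12·[0.5600·30.3214 + 0.4400·4.8000] = 17.0464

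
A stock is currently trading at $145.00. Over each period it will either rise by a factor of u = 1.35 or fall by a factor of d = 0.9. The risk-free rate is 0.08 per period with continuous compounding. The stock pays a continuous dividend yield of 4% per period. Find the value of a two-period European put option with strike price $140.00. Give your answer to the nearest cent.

Per-period risk-free factor R = e^0.08 = 1.0833; dividend-adjusted growth = e^(0.08−0.04) = 1.0408.
Risk-neutral probability p = (1.0408 − 0.9)/(1.35 − 0.9) = 0.1408/0.4500 = 0.3129
Terminal stock prices: S_uu = 264.3, S_ud = 176.2, S_dd = 117.5
Terminal payoffs (K − S): max(-124.3, 0) = 0, max(-36.18, 0) = 0, max(22.55, 0) = 22.55
Node u (S = 195.8): V_u = e^(−0.08)·[0.3129·0.0000 + 0.6871·0.0000] = 0.0000
Node d (S = 130.5): V_d = e^(−0.08)·[0.3129·0.0000 + 0.6871·22.5500] = 14.3026
Node 0 (S = 145): V_0 = e^(−0.08)·[0.3129·0.0000 + 0.6871·14.3026] = 9.0716

$9.07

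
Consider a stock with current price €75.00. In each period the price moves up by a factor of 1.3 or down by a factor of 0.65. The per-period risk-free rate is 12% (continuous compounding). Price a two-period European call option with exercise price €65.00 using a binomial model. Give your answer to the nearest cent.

Risk-neutral probability p = (e^0.12 − 0.65)/(1.3 − 0.65) = 0.4775/0.6500 = 0.7346
Terminal stock prices: S_uu = 126.8, S_ud = 63.38, S_dd = 31.69
Terminal payoffs (S − K): max(61.75, 0) = 61.75, max(-1.625, 0) = 0, max(-33.31, 0) = 0
Node u (S = 97.5): V_u = e^(−0.12)·[0.7346·61.7500 + 0.2654·0.0000] = 40.2327
Node d (S = 48.75): V_d = e^(−0.12)·[0.7346·0.0000 + 0.2654·0.0000] = 0.0000
Node 0 (S = 75): V_0 = e^(−0.12)·[0.7346·40.2327 + 0.2654·0.0000] = 26.2132

€26.21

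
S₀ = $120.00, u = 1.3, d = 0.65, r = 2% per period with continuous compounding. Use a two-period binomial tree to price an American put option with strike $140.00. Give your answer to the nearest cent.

$35.25

Risk-neutral probability p = (e^0.02 − 0.65)/(1.3 − 0.65) = 0.3702/0.6500 = 0.5695
Terminal stock prices: S_uu = 202.8, S_ud = 101.4, S_dd = 50.7
Terminal payoffs (K − S): max(-62.8, 0) = 0, max(38.6, 0) = 38.6, max(89.3, 0) = 89.3
Node u (S = 156): continuation = e^(−0.02)·[0.5695·0.0000 + 0.4305·38.6000] = 16.2867; exercise value = 0.0000 ≤ continuation, so V_u = 16.2867
Node d (S = 78): continuation = e^(−0.02)·[0.5695·38.6000 + 0.4305·89.3000] = 59.2278; exercise value = 62.0000 > continuation, so V_d = 62.0000 (exercise)
Node 0 (S = 120): continuation = e^(−0.02)·[0.5695·16.2867 + 0.4305·62.0000] = 35.2523; exercise value = 20.0000 ≤ continuation, so V_0 = 35.2523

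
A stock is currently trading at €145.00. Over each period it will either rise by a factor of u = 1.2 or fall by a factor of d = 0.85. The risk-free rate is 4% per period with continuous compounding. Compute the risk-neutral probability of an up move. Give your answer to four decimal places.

Risk-neutral probability p = (e^0.04 − 0.85)/(1.2 − 0.85) = 0.1908/0.3500 = 0.5452

p = 0.5452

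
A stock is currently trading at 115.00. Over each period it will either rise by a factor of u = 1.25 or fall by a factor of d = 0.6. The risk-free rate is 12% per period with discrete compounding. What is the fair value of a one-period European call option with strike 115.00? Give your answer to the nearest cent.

Risk-neutral probability p = (1 + 0.12 − 0.6)/(1.25 − 0.6) = 0.5200/0.6500 = 0.8000
Terminal stock prices: S_u = 143.8, S_d = 69
Terminal payoffs (S − K): max(28.75, 0) = 28.75, max(-46, 0) = 0
Node 0 (S = 115): V_0 = 1/1.12·[0.8000·28.7500 + 0.2000·0.0000] = 20.5357

20.54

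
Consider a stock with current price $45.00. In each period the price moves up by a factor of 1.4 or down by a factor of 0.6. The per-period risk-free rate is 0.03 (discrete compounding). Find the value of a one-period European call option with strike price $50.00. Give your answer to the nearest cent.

Risk-neutral probability p = (1 + 0.03 − 0.6)/(1.4 − 0.6) = 0.4300/0.8000 = 0.5375
Terminal stock prices: S_u = 63, S_d = 27
Terminal payoffs (S − K): max(13, 0) = 13, max(-23, 0) = 0
Node 0 (S = 45): V_0 = 1/1.03·[0.5375·13.0000 + 0.4625·0.0000] = 6.7840

$6.78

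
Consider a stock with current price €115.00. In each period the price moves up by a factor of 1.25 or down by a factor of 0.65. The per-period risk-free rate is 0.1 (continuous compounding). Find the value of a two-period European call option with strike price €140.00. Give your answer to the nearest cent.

Risk-neutral probability p = (e^0.1 − 0.65)/(1.25 − 0.65) = 0.4552/0.6000 = 0.7586
Terminal stock prices: S_uu = 179.7, S_ud = 93.44, S_dd = 48.59
Terminal payoffs (S − K): max(39.69, 0) = 39.69, max(-46.56, 0) = 0, max(-91.41, 0) = 0
Node u (S = 143.8): V_u = e^(−0.1)·[0.7586·39.6875 + 0.2414·0.0000] = 27.2425
Node d (S = 74.75): V_d = e^(−0.1)·[0.7586·0.0000 + 0.2414·0.0000] = 0.0000
Node 0 (S = 115): V_0 = e^(−0.1)·[0.7586·27.2425 + 0.2414·0.0000] = 18.7000

€18.70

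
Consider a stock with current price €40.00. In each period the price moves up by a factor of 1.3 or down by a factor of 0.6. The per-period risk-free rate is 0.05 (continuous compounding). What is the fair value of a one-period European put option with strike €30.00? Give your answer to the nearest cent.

€2.03

Risk-neutral probability p = (e^0.05 − 0.6)/(1.3 − 0.6) = 0.4513/0.7000 = 0.6447
Terminal stock prices: S_u = 52, S_d = 24
Terminal payoffs (K − S): max(-22, 0) = 0, max(6, 0) = 6
Node 0 (S = 40): V_0 = e^(−0.05)·[0.6447·0.0000 + 0.3553·6.0000] = 2.0280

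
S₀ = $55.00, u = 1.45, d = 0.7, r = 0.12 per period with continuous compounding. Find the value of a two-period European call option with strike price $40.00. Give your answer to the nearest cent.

$25.43

Risk-neutral probability p = (e^0.12 − 0.7)/(1.45 − 0.7) = 0.4275/0.7500 = 0.5700
Terminal stock prices: S_uu = 115.6, S_ud = 55.82, S_dd = 26.95
Terminal payoffs (S − K): max(75.64, 0) = 75.64, max(15.82, 0) = 15.82, max(-13.05, 0) = 0
Node u (S = 79.75): V_u = e^(−0.12)·[0.5700·75.6375 + 0.4300·15.8250] = 44.2732
Node d (S = 38.5): V_d = e^(−0.12)·[0.5700·15.8250 + 0.4300·0.0000] = 8.0002
Node 0 (S = 55): V_0 = e^(−0.12)·[0.5700·44.2732 + 0.4300·8.0002] = 25.4330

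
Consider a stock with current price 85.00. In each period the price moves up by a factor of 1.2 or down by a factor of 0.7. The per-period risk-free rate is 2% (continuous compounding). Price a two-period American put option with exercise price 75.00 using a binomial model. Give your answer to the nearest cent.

Risk-neutral probability p = (e^0.02 − 0.7)/(1.2 − 0.7) = 0.3202/0.5000 = 0.6404
Terminal stock prices: S_uu = 122.4, S_ud = 71.4, S_dd = 41.65
Terminal payoffs (K − S): max(-47.4, 0) = 0, max(3.6, 0) = 3.6, max(33.35, 0) = 33.35
Node u (S = 102): continuation = e^(−0.02)·[0.6404·0.0000 + 0.3596·3.6000] = 1.2689; exercise value = 0.0000 ≤ continuation, so V_u = 1.2689
Node d (S = 59.5): continuation = e^(−0.02)·[0.6404·3.6000 + 0.3596·33.3500] = 14.0149; exercise value = 15.5000 > continuation, so V_d = 15.5000 (exercise)
Node 0 (S = 85): continuation = e^(−0.02)·[0.6404·1.2689 + 0.3596·15.5000] = 6.2599; exercise value = 0.0000 ≤ continuation, so V_0 = 6.2599

6.26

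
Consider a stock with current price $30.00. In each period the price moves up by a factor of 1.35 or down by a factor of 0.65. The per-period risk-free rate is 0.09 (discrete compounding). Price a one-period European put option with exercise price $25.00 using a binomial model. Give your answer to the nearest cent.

$1.87

Risk-neutral probability p = (1 + 0.09 − 0.65)/(1.35 − 0.65) = 0.4400/0.7000 = 0.6286
Terminal stock prices: S_u = 40.5, S_d = 19.5
Terminal payoffs (K − S): max(-15.5, 0) = 0, max(5.5, 0) = 5.5
Node 0 (S = 30): V_0 = 1/1.09·[0.6286·0.0000 + 0.3714·5.5000] = 1.8742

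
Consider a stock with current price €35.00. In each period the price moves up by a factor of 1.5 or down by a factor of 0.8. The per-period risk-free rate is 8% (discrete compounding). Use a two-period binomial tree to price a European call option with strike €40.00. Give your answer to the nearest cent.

€6.14

Risk-neutral probability p = (1 + 0.08 − 0.8)/(1.5 − 0.8) = 0.2800/0.7000 = 0.4000
Terminal stock prices: S_uu = 78.75, S_ud = 42, S_dd = 22.4
Terminal payoffs (S − K): max(38.75, 0) = 38.75, max(2, 0) = 2, max(-17.6, 0) = 0
Node u (S = 52.5): V_u = 1/1.08·[0.4000·38.7500 + 0.6000·2.0000] = 15.4630
Node d (S = 28): V_d = 1/1.08·[0.4000·2.0000 + 0.6000·0.0000] = 0.7407
Node 0 (S = 35): V_0 = 1/1.08·[0.4000·15.4630 + 0.6000·0.7407] = 6.1385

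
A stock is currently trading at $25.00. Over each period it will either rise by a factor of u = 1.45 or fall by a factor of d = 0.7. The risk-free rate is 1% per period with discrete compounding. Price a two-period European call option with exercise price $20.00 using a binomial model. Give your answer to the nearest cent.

Risk-neutral probability p = (1 + 0.01 − 0.7)/(1.45 − 0.7) = 0.3100/0.7500 = 0.4133
Terminal stock prices: S_uu = 52.56, S_ud = 25.38, S_dd = 12.25
Terminal payoffs (S − K): max(32.56, 0) = 32.56, max(5.375, 0) = 5.375, max(-7.75, 0) = 0
Node u (S = 36.25): V_u = 1/1.01·[0.4133·32.5625 + 0.5867·5.3750] = 16.4480
Node d (S = 17.5): V_d = 1/1.01·[0.4133·5.3750 + 0.5867·0.0000] = 2.1997
Node 0 (S = 25): V_0 = 1/1.01·[0.4133·16.4480 + 0.5867·2.1997] = 8.0089

$8.01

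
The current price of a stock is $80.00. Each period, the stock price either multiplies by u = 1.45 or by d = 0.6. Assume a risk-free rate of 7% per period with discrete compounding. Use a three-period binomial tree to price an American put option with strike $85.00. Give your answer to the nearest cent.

$19.36

Risk-neutral probability p = (1 + 0.07 − 0.6)/(1.45 − 0.6) = 0.4700/0.8500 = 0.5529
Terminal stock prices: S_uuu = 243.9, S_uud = 100.9, S_udd = 41.76, S_ddd = 17.28
Terminal payoffs (K − S): max(-158.9, 0) = 0, max(-15.92, 0) = 0, max(43.24, 0) = 43.24, max(67.72, 0) = 67.72
Node uu (S = 168.2): continuation = 1/1.07·[0.5529·0.0000 + 0.4471·0.0000] = 0.0000; exercise value = 0.0000 ≤ continuation, so V_uu = 0.0000
Node ud (S = 69.6): continuation = 1/1.07·[0.5529·0.0000 + 0.4471·43.2400] = 18.0662; exercise value = 15.4000 ≤ continuation, so V_ud = 18.0662
Node dd (S = 28.8): continuation = 1/1.07·[0.5529·43.2400 + 0.4471·67.7200] = 50.6393; exercise value = 56.2000 > continuation, so V_dd = 56.2000 (exercise)
Node u (S = 116): continuation = 1/1.07·[0.5529·0.0000 + 0.4471·18.0662] = 7.5483; exercise value = 0.0000 ≤ continuation, so V_u = 7.5483
Node d (S = 48): continuation = 1/1.07·[0.5529·18.0662 + 0.4471·56.2000] = 32.8171; exercise value = 37.0000 > continuation, so V_d = 37.0000 (exercise)
Node 0 (S = 80): continuation = 1/1.07·[0.5529·7.5483 + 0.4471·37.0000] = 19.3597; exercise value = 5.0000 ≤ continuation, so V_0 = 19.3597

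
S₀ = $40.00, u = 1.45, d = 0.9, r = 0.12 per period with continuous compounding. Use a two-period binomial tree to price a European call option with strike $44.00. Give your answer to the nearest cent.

$8.53

Risk-neutral probability p = (e^0.12 − 0.9)/(1.45 − 0.9) = 0.2275/0.5500 = 0.4136
Terminal stock prices: S_uu = 84.1, S_ud = 52.2, S_dd = 32.4
Terminal payoffs (S − K): max(40.1, 0) = 40.1, max(8.2, 0) = 8.2, max(-11.6, 0) = 0
Node u (S = 58): V_u = e^(−0.12)·[0.4136·40.1000 + 0.5864·8.2000] = 18.9755
Node d (S = 36): V_d = e^(−0.12)·[0.4136·8.2000 + 0.5864·0.0000] = 3.0082
Node 0 (S = 40): V_0 = e^(−0.12)·[0.4136·18.9755 + 0.5864·3.0082] = 8.5258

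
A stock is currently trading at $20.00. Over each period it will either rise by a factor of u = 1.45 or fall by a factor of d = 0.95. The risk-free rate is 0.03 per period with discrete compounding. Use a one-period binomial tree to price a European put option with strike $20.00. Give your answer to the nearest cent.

$0.82

Risk-neutral probability p = (1 + 0.03 − 0.95)/(1.45 − 0.95) = 0.0800/0.5000 = 0.1600
Terminal stock prices: S_u = 29, S_d = 19
Terminal payoffs (K − S): max(-9, 0) = 0, max(1, 0) = 1
Node 0 (S = 20): V_0 = 1/1.03·[0.1600·0.0000 + 0.8400·1.0000] = 0.8155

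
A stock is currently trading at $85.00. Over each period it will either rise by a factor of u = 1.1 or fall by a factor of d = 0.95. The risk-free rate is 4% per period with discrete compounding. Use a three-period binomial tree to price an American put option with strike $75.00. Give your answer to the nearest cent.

$0.12

Risk-neutral probability p = (1 + 0.04 − 0.95)/(1.1 − 0.95) = 0.0900/0.1500 = 0.6000
Terminal stock prices: S_uuu = 113.1, S_uud = 97.71, S_udd = 84.38, S_ddd = 72.88
Terminal payoffs (K − S): max(-38.14, 0) = 0, max(-22.71, 0) = 0, max(-9.384, 0) = 0, max(2.123, 0) = 2.123
Node uu (S = 102.9): continuation = 1/1.04·[0.6000·0.0000 + 0.4000·0.0000] = 0.0000; exercise value = 0.0000 ≤ continuation, so V_uu = 0.0000
Node ud (S = 88.83): continuation = 1/1.04·[0.6000·0.0000 + 0.4000·0.0000] = 0.0000; exercise value = 0.0000 ≤ continuation, so V_ud = 0.0000
Node dd (S = 76.71): continuation = 1/1.04·[0.6000·0.0000 + 0.4000·2.1231] = 0.8166; exercise value = 0.0000 ≤ continuation, so V_dd = 0.8166
Node u (S = 93.5): continuation = 1/1.04·[0.6000·0.0000 + 0.4000·0.0000] = 0.0000; exercise value = 0.0000 ≤ continuation, so V_u = 0.0000
Node d (S = 80.75): continuation = 1/1.04·[0.6000·0.0000 + 0.4000·0.8166] = 0.3141; exercise value = 0.0000 ≤ continuation, so V_d = 0.3141
Node 0 (S = 85): continuation = 1/1.04·[0.6000·0.0000 + 0.4000·0.3141] = 0.1208; exercise value = 0.0000 ≤ continuation, so V_0 = 0.1208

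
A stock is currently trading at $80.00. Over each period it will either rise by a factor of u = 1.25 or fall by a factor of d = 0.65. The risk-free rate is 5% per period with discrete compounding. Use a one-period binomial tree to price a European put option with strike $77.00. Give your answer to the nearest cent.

Risk-neutral probability p = (1 + 0.05 − 0.65)/(1.25 − 0.65) = 0.4000/0.6000 = 0.6667
Terminal stock prices: S_u = 100, S_d = 52
Terminal payoffs (K − S): max(-23, 0) = 0, max(25, 0) = 25
Node 0 (S = 80): V_0 = 1/1.05·[0.6667·0.0000 + 0.3333·25.0000] = 7.9365

$7.94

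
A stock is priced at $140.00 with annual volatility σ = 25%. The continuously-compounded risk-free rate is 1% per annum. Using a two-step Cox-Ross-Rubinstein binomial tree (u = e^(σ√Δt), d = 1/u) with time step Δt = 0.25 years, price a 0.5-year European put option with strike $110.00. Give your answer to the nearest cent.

$0.26

CRR parameters: u = e^(σ√Δt) = e^(0.25·√0.25) = 1.1331, d = 1/u = 0.8825
Per-period rate: rΔt = 0.01·0.25 = 0.0025, so R = e^0.0025 = 1.0025
Risk-neutral probability p = (e^0.0025 − 0.8825)/(1.1331 − 0.8825) = 0.1200/0.2507 = 0.4788
Terminal stock prices: S_uu = 179.8, S_ud = 140, S_dd = 109
Terminal payoffs (K − S): max(-69.76, 0) = 0, max(-30, 0) = 0, max(0.9679, 0) = 0.9679
Node u (S = 158.6): V_u = e^(−0.0025)·[0.4788·0.0000 + 0.5212·0.0000] = 0.0000
Node d (S = 123.5): V_d = e^(−0.0025)·[0.4788·0.0000 + 0.5212·0.9679] = 0.5032
Node 0 (S = 140): V_0 = e^(−0.0025)·[0.4788·0.0000 + 0.5212·0.5032] = 0.2616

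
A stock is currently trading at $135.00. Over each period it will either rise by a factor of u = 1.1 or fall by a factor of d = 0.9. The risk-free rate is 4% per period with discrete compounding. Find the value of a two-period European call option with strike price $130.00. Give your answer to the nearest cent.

$16.53

Risk-neutral probability p = (1 + 0.04 − 0.9)/(1.1 − 0.9) = 0.1400/0.2000 = 0.7000
Terminal stock prices: S_uu = 163.4, S_ud = 133.7, S_dd = 109.4
Terminal payoffs (S − K): max(33.35, 0) = 33.35, max(3.65, 0) = 3.65, max(-20.65, 0) = 0
Node u (S = 148.5): V_u = 1/1.04·[0.7000·33.3500 + 0.3000·3.6500] = 23.5000
Node d (S = 121.5): V_d = 1/1.04·[0.7000·3.6500 + 0.3000·0.0000] = 2.4567
Node 0 (S = 135): V_0 = 1/1.04·[0.7000·23.5000 + 0.3000·2.4567] = 16.5260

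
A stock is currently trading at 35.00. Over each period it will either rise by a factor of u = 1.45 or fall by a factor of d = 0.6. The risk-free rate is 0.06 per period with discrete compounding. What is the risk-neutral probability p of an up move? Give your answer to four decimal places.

p = 0.5412

Risk-neutral probability p = (1 + 0.06 − 0.6)/(1.45 − 0.6) = 0.4600/0.8500 = 0.5412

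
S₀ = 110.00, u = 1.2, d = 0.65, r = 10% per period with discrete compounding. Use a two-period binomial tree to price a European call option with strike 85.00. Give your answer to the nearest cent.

40.80

Risk-neutral probability p = (1 + 0.1 − 0.65)/(1.2 − 0.65) = 0.4500/0.5500 = 0.8182
Terminal stock prices: S_uu = 158.4, S_ud = 85.8, S_dd = 46.48
Terminal payoffs (S − K): max(73.4, 0) = 73.4, max(0.8, 0) = 0.8, max(-38.52, 0) = 0
Node u (S = 132): V_u = 1/1.1·[0.8182·73.4000 + 0.1818·0.8000] = 54.7273
Node d (S = 71.5): V_d = 1/1.1·[0.8182·0.8000 + 0.1818·0.0000] = 0.5950
Node 0 (S = 110): V_0 = 1/1.1·[0.8182·54.7273 + 0.1818·0.5950] = 40.8046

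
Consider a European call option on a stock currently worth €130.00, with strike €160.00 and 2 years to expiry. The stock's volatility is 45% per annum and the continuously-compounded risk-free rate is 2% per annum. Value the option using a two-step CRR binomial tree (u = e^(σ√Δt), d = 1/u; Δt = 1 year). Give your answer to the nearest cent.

CRR parameters: u = e^(σ√Δt) = e^(0.45·√1) = 1.5683, d = 1/u = 0.6376
Per-period rate: rΔt = 0.02·1 = 0.02, so R = e^0.02 = 1.0202
Risk-neutral probability p = (e^0.02 − 0.6376)/(1.5683 − 0.6376) = 0.3826/0.9307 = 0.4111
Terminal stock prices: S_uu = 319.7, S_ud = 130, S_dd = 52.85
Terminal payoffs (S − K): max(159.7, 0) = 159.7, max(-30, 0) = 0, max(-107.1, 0) = 0
Node u (S = 203.9): V_u = e^(−0.02)·[0.4111·159.7484 + 0.5889·0.0000] = 64.3669
Node d (S = 82.89): V_d = e^(−0.02)·[0.4111·0.0000 + 0.5889·0.0000] = 0.0000
Node 0 (S = 130): V_0 = e^(−0.02)·[0.4111·64.3669 + 0.5889·0.0000] = 25.9352

€25.94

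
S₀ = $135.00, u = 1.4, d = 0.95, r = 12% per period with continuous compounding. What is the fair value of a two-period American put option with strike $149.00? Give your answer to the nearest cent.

$14.00

Risk-neutral probability p = (e^0.12 − 0.95)/(1.4 − 0.95) = 0.1775/0.4500 = 0.3944
Terminal stock prices: S_uu = 264.6, S_ud = 179.5, S_dd = 121.8
Terminal payoffs (K − S): max(-115.6, 0) = 0, max(-30.55, 0) = 0, max(27.16, 0) = 27.16
Node u (S = 189): continuation = e^(−0.12)·[0.3944·0.0000 + 0.6056·0.0000] = 0.0000; exercise value = 0.0000 ≤ continuation, so V_u = 0.0000
Node d (S = 128.2): continuation = e^(−0.12)·[0.3944·0.0000 + 0.6056·27.1625] = 14.5886; exercise value = 20.7500 > continuation, so V_d = 20.7500 (exercise)
Node 0 (S = 135): continuation = e^(−0.12)·[0.3944·0.0000 + 0.6056·20.7500] = 11.1445; exercise value = 14.0000 > continuation, so V_0 = 14.0000 (exercise)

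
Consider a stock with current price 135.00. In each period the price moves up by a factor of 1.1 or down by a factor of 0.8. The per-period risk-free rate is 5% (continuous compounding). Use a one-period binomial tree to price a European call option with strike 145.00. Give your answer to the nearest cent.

2.79

Risk-neutral probability p = (e^0.05 − 0.8)/(1.1 − 0.8) = 0.2513/0.3000 = 0.8376
Terminal stock prices: S_u = 148.5, S_d = 108
Terminal payoffs (S − K): max(3.5, 0) = 3.5, max(-37, 0) = 0
Node 0 (S = 135): V_0 = e^(−0.05)·[0.8376·3.5000 + 0.1624·0.0000] = 2.7885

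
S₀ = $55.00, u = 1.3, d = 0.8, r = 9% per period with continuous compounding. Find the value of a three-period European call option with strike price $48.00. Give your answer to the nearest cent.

Risk-neutral probability p = (e^0.09 − 0.8)/(1.3 − 0.8) = 0.2942/0.5000 = 0.5883
Terminal stock prices: S_uuu = 120.8, S_uud = 74.36, S_udd = 45.76, S_ddd = 28.16
Terminal payoffs (S − K): max(72.84, 0) = 72.84, max(26.36, 0) = 26.36, max(-2.24, 0) = 0, max(-19.84, 0) = 0
Node uu (S = 92.95): V_uu = e^(−0.09)·[0.5883·72.8350 + 0.4117·26.3600] = 49.0813
Node ud (S = 57.2): V_ud = e^(−0.09)·[0.5883·26.3600 + 0.4117·0.0000] = 14.1740
Node dd (S = 35.2): V_dd = e^(−0.09)·[0.5883·0.0000 + 0.4117·0.0000] = 0.0000
Node u (S = 71.5): V_u = e^(−0.09)·[0.5883·49.0813 + 0.4117·14.1740] = 31.7241
Node d (S = 44): V_d = e^(−0.09)·[0.5883·14.1740 + 0.4117·0.0000] = 7.6215
Node 0 (S = 55): V_0 = e^(−0.09)·[0.5883·31.7241 + 0.4117·7.6215] = 19.9257

$19.93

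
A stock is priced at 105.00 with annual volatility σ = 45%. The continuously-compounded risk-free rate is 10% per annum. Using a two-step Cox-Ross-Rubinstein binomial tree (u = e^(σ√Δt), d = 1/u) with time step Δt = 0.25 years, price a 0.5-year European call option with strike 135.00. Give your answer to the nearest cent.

7.05

CRR parameters: u = e^(σ√Δt) = e^(0.45·√0.25) = 1.2523, d = 1/u = 0.7985
Per-period rate: rΔt = 0.1·0.25 = 0.025, so R = e^0.025 = 1.0253
Risk-neutral probability p = (e^0.025 − 0.7985)/(1.2523 − 0.7985) = 0.2268/0.4538 = 0.4998
Terminal stock prices: S_uu = 164.7, S_ud = 105, S_dd = 66.95
Terminal payoffs (S − K): max(29.67, 0) = 29.67, max(-30, 0) = 0, max(-68.05, 0) = 0
Node u (S = 131.5): V_u = e^(−0.025)·[0.4998·29.6728 + 0.5002·0.0000] = 14.4634
Node d (S = 83.84): V_d = e^(−0.025)·[0.4998·0.0000 + 0.5002·0.0000] = 0.0000
Node 0 (S = 105): V_0 = e^(−0.025)·[0.4998·14.4634 + 0.5002·0.0000] = 7.0499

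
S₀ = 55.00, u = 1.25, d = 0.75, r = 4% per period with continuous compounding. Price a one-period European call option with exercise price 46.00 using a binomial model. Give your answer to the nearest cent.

Risk-neutral probability p = (e^0.04 − 0.75)/(1.25 − 0.75) = 0.2908/0.5000 = 0.5816
Terminal stock prices: S_u = 68.75, S_d = 41.25
Terminal payoffs (S − K): max(22.75, 0) = 22.75, max(-4.75, 0) = 0
Node 0 (S = 55): V_0 = e^(−0.04)·[0.5816·22.7500 + 0.4184·0.0000] = 12.7131

12.71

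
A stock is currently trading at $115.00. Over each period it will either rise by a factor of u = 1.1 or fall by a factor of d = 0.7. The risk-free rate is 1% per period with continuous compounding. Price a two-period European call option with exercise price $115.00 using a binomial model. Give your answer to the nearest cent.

Risk-neutral probability p = (e^0.01 − 0.7)/(1.1 − 0.7) = 0.3101/0.4000 = 0.7751
Terminal stock prices: S_uu = 139.2, S_ud = 88.55, S_dd = 56.35
Terminal payoffs (S − K): max(24.15, 0) = 24.15, max(-26.45, 0) = 0, max(-58.65, 0) = 0
Node u (S = 126.5): V_u = e^(−0.01)·[0.7751·24.1500 + 0.2249·0.0000] = 18.5330
Node d (S = 80.5): V_d = e^(−0.01)·[0.7751·0.0000 + 0.2249·0.0000] = 0.0000
Node 0 (S = 115): V_0 = e^(−0.01)·[0.7751·18.5330 + 0.2249·0.0000] = 14.2225

$14.22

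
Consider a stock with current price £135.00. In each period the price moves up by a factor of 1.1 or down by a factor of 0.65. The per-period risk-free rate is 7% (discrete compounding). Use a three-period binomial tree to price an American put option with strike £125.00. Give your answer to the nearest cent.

Risk-neutral probability p = (1 + 0.07 − 0.65)/(1.1 − 0.65) = 0.4200/0.4500 = 0.9333
Terminal stock prices: S_uuu = 179.7, S_uud = 106.2, S_udd = 62.74, S_ddd = 37.07
Terminal payoffs (K − S): max(-54.69, 0) = 0, max(18.82, 0) = 18.82, max(62.26, 0) = 62.26, max(87.93, 0) = 87.93
Node uu (S = 163.4): continuation = 1/1.07·[0.9333·0.0000 + 0.0667·18.8225] = 1.1727; exercise value = 0.0000 ≤ continuation, so V_uu = 1.1727
Node ud (S = 96.53): continuation = 1/1.07·[0.9333·18.8225 + 0.0667·62.2587] = 20.2974; exercise value = 28.4750 > continuation, so V_ud = 28.4750 (exercise)
Node dd (S = 57.04): continuation = 1/1.07·[0.9333·62.2587 + 0.0667·87.9256] = 59.7849; exercise value = 67.9625 > continuation, so V_dd = 67.9625 (exercise)
Node u (S = 148.5): continuation = 1/1.07·[0.9333·1.1727 + 0.0667·28.4750] = 2.7971; exercise value = 0.0000 ≤ continuation, so V_u = 2.7971
Node d (S = 87.75): continuation = 1/1.07·[0.9333·28.4750 + 0.0667·67.9625] = 29.0724; exercise value = 37.2500 > continuation, so V_d = 37.2500 (exercise)
Node 0 (S = 135): continuation = 1/1.07·[0.9333·2.7971 + 0.0667·37.2500] = 4.7607; exercise value = 0.0000 ≤ continuation, so V_0 = 4.7607

£4.76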